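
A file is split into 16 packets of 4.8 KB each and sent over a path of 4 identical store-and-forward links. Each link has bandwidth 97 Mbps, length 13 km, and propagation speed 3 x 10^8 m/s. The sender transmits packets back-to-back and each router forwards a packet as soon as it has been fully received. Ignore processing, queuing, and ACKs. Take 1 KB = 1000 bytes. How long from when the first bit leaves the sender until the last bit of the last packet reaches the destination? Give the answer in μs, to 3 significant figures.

7690 μs

Per-hop transmission t_tx = L/R = 38400/97000000 = 395.876 μs.
Per-hop propagation t_prop = 13000/300000000 = 43.3333 μs.
Pipeline fill: first packet needs 4·t_tx to clear all hops; remaining 15 packets each add one t_tx.
Total = (4+16-1)·t_tx + 4·t_prop = 19·395.876 + 4·43.3333 = 7690 μs.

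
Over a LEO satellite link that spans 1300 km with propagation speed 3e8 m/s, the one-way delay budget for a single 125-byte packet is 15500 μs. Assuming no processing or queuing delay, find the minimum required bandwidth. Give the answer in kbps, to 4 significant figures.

89.55 kbps

L = 1000 bits.
Propagation delay = 1300000 / 300000000 = 4333.33 μs.
Transmission budget = 15500 − 4333.33 = 11166.7 μs.
R ≥ L / t_tx = 1000 bits / 0.0111667 s = 89.55 kbps.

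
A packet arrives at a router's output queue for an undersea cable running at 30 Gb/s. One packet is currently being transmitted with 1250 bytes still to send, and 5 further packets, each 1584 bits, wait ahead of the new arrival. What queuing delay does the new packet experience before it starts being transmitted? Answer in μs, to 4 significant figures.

0.5973 μs

Each queued packet: L/R = 1584/30000000000 = 0.0528 μs.
5 queued → 0.264 μs.
Plus remaining 10000 bits of current packet: 0.333333 μs.
Queuing delay = 0.5973 μs.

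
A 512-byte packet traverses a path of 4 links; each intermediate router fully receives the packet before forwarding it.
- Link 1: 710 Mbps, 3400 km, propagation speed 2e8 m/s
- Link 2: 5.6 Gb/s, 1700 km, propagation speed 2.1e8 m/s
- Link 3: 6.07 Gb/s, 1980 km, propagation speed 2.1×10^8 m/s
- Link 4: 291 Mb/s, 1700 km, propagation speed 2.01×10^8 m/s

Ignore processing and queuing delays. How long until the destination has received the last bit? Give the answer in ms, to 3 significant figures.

L = 512 × 8 = 4096 bits.
Transmission delays (L/R per hop): 0.00576901, 0.000731429, 0.000674794, 0.0140756 ms; sum = 0.0212508 ms.
Propagation delays (d/s per hop): 17, 8.09524, 9.42857, 8.45771 ms; sum = 42.9815 ms.
End-to-end = 43.0 ms.

43.0 ms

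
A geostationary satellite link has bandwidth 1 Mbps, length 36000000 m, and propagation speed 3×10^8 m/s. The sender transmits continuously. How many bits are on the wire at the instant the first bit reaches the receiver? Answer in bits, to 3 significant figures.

120000 bits

Propagation delay = 36000000 / 300000000 = 0.12 s.
BDP = R × t_prop = 1000000 × 0.12 = 120000 bits.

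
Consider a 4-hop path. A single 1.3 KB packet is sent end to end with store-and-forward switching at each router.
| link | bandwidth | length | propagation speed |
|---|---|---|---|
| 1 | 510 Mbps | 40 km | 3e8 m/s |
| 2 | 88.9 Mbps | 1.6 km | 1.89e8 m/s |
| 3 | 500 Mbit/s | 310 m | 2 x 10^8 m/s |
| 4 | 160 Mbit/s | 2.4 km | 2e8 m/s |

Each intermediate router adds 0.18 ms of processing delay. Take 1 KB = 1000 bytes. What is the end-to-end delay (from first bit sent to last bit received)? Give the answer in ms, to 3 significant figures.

0.919 ms

L = 10400 bits.
Transmission delays (L/R per hop): 0.0203922, 0.116985, 0.0208, 0.065 ms; sum = 0.223178 ms.
Propagation delays (d/s per hop): 0.133333, 0.00846561, 0.00155, 0.012 ms; sum = 0.155349 ms.
Processing at 3 router(s): 3 × 0.18 ms = 0.54 ms.
End-to-end = 0.919 ms.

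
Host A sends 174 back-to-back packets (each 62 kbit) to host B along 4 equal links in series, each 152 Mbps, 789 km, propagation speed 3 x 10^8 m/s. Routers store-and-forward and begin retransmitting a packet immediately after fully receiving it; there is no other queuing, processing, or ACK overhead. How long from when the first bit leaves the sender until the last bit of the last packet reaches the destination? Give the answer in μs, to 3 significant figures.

82700 μs

Per-hop transmission t_tx = L/R = 62000/152000000 = 407.895 μs.
Per-hop propagation t_prop = 789000/300000000 = 2630 μs.
Pipeline fill: first packet needs 4·t_tx to clear all hops; remaining 173 packets each add one t_tx.
Total = (4+174-1)·t_tx + 4·t_prop = 177·407.895 + 4·2630 = 82700 μs.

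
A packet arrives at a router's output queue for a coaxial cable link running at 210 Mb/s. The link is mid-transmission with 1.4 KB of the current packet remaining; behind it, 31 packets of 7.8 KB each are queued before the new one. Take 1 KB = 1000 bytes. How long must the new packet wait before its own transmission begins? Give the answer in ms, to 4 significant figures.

9.265 ms

Each queued packet: L/R = 62400/210000000 = 0.297143 ms.
31 queued → 9.21143 ms.
Plus remaining 11200 bits of current packet: 0.0533333 ms.
Queuing delay = 9.265 ms.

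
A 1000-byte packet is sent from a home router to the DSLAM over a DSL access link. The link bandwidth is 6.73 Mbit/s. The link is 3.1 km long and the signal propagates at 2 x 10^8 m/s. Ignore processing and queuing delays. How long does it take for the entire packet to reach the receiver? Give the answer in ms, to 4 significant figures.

1.204 ms

L = 1000 × 8 = 8000 bits.
Transmission delay = L/R = 8000 / 6730000 = 1.18871 ms.
Propagation delay = d/s = 3100 m / 200000000 m/s = 0.0155 ms.
Total = 1.204 ms.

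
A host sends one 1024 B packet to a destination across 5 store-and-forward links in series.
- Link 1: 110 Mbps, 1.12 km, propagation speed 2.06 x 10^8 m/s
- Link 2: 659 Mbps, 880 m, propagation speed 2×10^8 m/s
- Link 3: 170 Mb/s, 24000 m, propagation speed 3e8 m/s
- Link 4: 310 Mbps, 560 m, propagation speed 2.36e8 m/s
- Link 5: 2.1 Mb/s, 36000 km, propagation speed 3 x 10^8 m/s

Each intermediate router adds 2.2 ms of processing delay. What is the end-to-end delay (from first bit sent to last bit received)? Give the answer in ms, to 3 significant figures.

L = 1024 × 8 = 8192 bits.
Transmission delays (L/R per hop): 0.0744727, 0.012431, 0.0481882, 0.0264258, 3.90095 ms; sum = 4.06247 ms.
Propagation delays (d/s per hop): 0.00543689, 0.0044, 0.08, 0.00237288, 120 ms; sum = 120.092 ms.
Processing at 4 router(s): 4 × 2.2 ms = 8.8 ms.
End-to-end = 133 ms.

133 ms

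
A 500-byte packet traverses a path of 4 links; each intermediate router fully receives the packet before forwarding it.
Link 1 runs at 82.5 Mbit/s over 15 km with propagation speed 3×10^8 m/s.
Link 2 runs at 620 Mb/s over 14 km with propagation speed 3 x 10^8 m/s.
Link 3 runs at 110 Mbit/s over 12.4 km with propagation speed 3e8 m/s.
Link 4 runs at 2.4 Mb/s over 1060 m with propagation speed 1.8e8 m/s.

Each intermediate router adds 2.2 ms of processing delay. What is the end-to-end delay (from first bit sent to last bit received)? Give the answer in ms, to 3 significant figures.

8.50 ms

L = 500 × 8 = 4000 bits.
Transmission delays (L/R per hop): 0.0484848, 0.00645161, 0.0363636, 1.66667 ms; sum = 1.75797 ms.
Propagation delays (d/s per hop): 0.05, 0.0466667, 0.0413333, 0.00588889 ms; sum = 0.143889 ms.
Processing at 3 router(s): 3 × 2.2 ms = 6.6 ms.
End-to-end = 8.50 ms.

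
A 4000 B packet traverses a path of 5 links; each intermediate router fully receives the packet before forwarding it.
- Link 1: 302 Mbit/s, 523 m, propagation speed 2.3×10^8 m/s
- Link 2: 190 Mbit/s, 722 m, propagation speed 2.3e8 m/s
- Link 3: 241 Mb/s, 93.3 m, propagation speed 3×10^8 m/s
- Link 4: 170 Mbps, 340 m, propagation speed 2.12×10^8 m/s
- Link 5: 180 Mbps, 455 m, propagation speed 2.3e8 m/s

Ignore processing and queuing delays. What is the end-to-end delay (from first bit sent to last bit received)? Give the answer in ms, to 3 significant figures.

L = 4000 × 8 = 32000 bits.
Transmission delays (L/R per hop): 0.10596, 0.168421, 0.13278, 0.188235, 0.177778 ms; sum = 0.773174 ms.
Propagation delays (d/s per hop): 0.00227391, 0.00313913, 0.000311, 0.00160377, 0.00197826 ms; sum = 0.00930608 ms.
End-to-end = 0.782 ms.

0.782 ms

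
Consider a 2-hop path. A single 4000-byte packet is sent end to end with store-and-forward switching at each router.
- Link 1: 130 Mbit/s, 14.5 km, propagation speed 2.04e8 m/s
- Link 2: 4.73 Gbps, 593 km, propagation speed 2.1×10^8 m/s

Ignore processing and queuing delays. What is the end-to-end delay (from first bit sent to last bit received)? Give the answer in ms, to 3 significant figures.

3.15 ms

L = 4000 × 8 = 32000 bits.
Transmission delays (L/R per hop): 0.246154, 0.00676533 ms; sum = 0.252919 ms.
Propagation delays (d/s per hop): 0.0710784, 2.82381 ms; sum = 2.89489 ms.
End-to-end = 3.15 ms.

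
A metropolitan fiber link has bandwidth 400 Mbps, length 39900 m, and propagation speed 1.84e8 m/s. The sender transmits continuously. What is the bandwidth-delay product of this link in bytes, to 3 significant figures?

10800 bytes

Propagation delay = 39900 / 184000000 = 0.000216848 s.
BDP = R × t_prop = 400000000 × 0.000216848 = 86739.1 bits.
In bytes: 86739.1/8 = 10800 bytes.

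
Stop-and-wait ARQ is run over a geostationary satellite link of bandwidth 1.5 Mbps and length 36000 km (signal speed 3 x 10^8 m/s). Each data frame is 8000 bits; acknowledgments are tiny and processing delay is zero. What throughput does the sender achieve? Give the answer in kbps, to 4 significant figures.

32.61 kbps

t_tx = L/R = 8000/1500000 = 0.00533333 s.
t_prop = 36000000/300000000 = 0.12 s; RTT = 0.24 s.
Cycle = t_tx + RTT = 0.245333 s.
Throughput = L / cycle = 8000 / 0.245333 = 32.61 kbps.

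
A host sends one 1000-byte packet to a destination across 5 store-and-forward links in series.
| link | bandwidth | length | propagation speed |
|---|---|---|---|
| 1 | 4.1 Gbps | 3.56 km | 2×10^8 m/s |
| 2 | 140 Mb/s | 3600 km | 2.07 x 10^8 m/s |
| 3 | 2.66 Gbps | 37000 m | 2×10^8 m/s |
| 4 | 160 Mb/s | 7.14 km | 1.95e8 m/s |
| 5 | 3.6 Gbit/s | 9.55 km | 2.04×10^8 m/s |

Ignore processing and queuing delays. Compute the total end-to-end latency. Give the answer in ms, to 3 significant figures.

L = 1000 × 8 = 8000 bits.
Transmission delays (L/R per hop): 0.00195122, 0.0571429, 0.00300752, 0.05, 0.00222222 ms; sum = 0.114324 ms.
Propagation delays (d/s per hop): 0.0178, 17.3913, 0.185, 0.0366154, 0.0468137 ms; sum = 17.6775 ms.
End-to-end = 17.8 ms.

17.8 ms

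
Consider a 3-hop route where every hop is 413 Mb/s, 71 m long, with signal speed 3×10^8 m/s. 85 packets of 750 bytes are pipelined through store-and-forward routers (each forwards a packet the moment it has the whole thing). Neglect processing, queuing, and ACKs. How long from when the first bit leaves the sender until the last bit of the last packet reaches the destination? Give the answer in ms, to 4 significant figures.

Per-hop transmission t_tx = L/R = 6000/413000000 = 0.0145278 ms.
Per-hop propagation t_prop = 71/300000000 = 0.000236667 ms.
Pipeline fill: first packet needs 3·t_tx to clear all hops; remaining 84 packets each add one t_tx.
Total = (3+85-1)·t_tx + 3·t_prop = 87·0.0145278 + 3·0.000236667 = 1.265 ms.

1.265 ms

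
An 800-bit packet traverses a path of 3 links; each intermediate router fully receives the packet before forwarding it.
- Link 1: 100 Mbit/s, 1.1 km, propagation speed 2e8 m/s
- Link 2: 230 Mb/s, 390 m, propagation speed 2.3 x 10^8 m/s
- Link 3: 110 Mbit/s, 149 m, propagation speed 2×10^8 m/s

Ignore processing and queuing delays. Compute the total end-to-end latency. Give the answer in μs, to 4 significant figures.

Transmission delays (L/R per hop): 8, 3.47826, 7.27273 μs; sum = 18.751 μs.
Propagation delays (d/s per hop): 5.5, 1.69565, 0.745 μs; sum = 7.94065 μs.
End-to-end = 26.69 μs.

26.69 μs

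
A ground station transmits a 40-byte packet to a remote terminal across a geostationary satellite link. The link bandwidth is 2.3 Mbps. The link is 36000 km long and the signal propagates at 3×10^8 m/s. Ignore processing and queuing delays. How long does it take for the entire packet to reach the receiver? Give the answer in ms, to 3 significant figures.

L = 40 × 8 = 320 bits.
Transmission delay = L/R = 320 / 2300000 = 0.13913 ms.
Propagation delay = d/s = 36000000 m / 300000000 m/s = 120 ms.
Total = 120 ms.

120 ms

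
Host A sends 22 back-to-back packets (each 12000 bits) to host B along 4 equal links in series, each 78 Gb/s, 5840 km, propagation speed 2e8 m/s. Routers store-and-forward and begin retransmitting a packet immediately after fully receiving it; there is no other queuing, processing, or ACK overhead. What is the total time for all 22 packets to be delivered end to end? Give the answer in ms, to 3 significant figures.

Per-hop transmission t_tx = L/R = 12000/78000000000 = 0.000153846 ms.
Per-hop propagation t_prop = 5840000/200000000 = 29.2 ms.
Pipeline fill: first packet needs 4·t_tx to clear all hops; remaining 21 packets each add one t_tx.
Total = (4+22-1)·t_tx + 4·t_prop = 25·0.000153846 + 4·29.2 = 117 ms.

117 ms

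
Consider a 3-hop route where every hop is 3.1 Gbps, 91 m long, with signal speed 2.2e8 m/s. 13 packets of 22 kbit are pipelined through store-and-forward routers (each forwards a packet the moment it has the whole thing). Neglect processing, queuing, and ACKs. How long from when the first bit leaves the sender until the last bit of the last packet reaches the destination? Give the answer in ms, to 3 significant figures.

0.108 ms

Per-hop transmission t_tx = L/R = 22000/3100000000 = 0.00709677 ms.
Per-hop propagation t_prop = 91/2.2e+08 = 0.000413636 ms.
Pipeline fill: first packet needs 3·t_tx to clear all hops; remaining 12 packets each add one t_tx.
Total = (3+13-1)·t_tx + 3·t_prop = 15·0.00709677 + 3·0.000413636 = 0.108 ms.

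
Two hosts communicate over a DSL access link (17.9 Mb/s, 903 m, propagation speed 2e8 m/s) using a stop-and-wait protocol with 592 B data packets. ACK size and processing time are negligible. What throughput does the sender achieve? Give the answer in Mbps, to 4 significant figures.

t_tx = L/R = 4736/17900000 = 0.000264581 s.
t_prop = 903/200000000 = 4.515e-06 s; RTT = 9.03e-06 s.
Cycle = t_tx + RTT = 0.000273611 s.
Throughput = L / cycle = 4736 / 0.000273611 = 17.31 Mbps.

17.31 Mbps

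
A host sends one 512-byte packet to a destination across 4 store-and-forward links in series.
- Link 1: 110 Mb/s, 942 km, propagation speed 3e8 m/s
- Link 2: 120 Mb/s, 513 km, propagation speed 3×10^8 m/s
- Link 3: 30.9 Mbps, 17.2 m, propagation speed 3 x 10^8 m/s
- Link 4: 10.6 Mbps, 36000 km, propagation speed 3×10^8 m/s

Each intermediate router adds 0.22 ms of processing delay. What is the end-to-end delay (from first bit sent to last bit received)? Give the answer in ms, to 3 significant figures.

L = 512 × 8 = 4096 bits.
Transmission delays (L/R per hop): 0.0372364, 0.0341333, 0.132557, 0.386415 ms; sum = 0.590341 ms.
Propagation delays (d/s per hop): 3.14, 1.71, 5.73333e-05, 120 ms; sum = 124.85 ms.
Processing at 3 router(s): 3 × 0.22 ms = 0.66 ms.
End-to-end = 126 ms.

126 ms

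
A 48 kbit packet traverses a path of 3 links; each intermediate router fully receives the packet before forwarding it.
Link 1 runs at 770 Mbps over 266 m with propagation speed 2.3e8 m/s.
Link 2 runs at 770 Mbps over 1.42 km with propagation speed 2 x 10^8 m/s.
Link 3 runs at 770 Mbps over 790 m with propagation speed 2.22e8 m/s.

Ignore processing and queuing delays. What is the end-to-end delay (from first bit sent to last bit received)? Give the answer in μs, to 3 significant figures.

L = 48000 bits.
Transmission delay per hop = L/R = 48000/770000000 = 62.3377 μs; 3 hops → 187.013 μs.
Propagation delays (d/s per hop): 1.15652, 7.1, 3.55856 μs; sum = 11.8151 μs.
End-to-end = 199 μs.

199 μs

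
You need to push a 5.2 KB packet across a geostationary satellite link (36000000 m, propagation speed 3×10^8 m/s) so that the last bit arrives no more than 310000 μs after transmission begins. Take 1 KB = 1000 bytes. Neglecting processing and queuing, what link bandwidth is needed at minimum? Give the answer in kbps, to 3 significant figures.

L = 41600 bits.
Propagation delay = 36000000 / 300000000 = 120000 μs.
Transmission budget = 310000 − 120000 = 190000 μs.
R ≥ L / t_tx = 41600 bits / 0.19 s = 219 kbps.

219 kbps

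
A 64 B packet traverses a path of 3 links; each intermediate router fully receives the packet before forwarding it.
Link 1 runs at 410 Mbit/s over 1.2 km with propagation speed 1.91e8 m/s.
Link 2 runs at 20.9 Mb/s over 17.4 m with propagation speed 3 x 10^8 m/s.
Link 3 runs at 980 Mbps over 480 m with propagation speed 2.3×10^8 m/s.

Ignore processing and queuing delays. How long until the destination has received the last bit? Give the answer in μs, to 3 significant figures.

34.7 μs

L = 64 × 8 = 512 bits.
Transmission delays (L/R per hop): 1.24878, 24.4976, 0.522449 μs; sum = 26.2688 μs.
Propagation delays (d/s per hop): 6.28272, 0.058, 2.08696 μs; sum = 8.42768 μs.
End-to-end = 34.7 μs.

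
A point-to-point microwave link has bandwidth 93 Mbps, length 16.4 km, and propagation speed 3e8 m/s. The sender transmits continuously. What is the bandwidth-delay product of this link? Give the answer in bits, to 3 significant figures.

5080 bits

Propagation delay = 16400 / 300000000 = 5.46667e-05 s.
BDP = R × t_prop = 93000000 × 5.46667e-05 = 5084 bits.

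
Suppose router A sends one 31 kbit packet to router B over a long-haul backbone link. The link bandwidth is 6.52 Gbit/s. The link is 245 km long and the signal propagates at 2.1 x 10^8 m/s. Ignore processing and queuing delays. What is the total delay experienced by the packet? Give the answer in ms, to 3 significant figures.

L = 31000 bits.
Transmission delay = L/R = 31000 / 6520000000 = 0.0047546 ms.
Propagation delay = d/s = 245000 m / 210000000 m/s = 1.16667 ms.
Total = 1.17 ms.

1.17 ms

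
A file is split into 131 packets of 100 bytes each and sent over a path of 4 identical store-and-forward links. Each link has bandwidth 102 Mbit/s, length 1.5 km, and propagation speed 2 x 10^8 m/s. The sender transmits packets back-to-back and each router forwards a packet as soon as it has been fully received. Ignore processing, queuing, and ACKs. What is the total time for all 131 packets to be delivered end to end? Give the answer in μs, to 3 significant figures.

Per-hop transmission t_tx = L/R = 800/102000000 = 7.84314 μs.
Per-hop propagation t_prop = 1500/200000000 = 7.5 μs.
Pipeline fill: first packet needs 4·t_tx to clear all hops; remaining 130 packets each add one t_tx.
Total = (4+131-1)·t_tx + 4·t_prop = 134·7.84314 + 4·7.5 = 1080 μs.

1080 μs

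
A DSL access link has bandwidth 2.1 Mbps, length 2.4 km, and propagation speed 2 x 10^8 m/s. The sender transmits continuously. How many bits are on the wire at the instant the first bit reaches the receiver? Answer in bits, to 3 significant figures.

Propagation delay = 2400 / 200000000 = 1.2e-05 s.
BDP = R × t_prop = 2100000 × 1.2e-05 = 25.2 bits.

25.2 bits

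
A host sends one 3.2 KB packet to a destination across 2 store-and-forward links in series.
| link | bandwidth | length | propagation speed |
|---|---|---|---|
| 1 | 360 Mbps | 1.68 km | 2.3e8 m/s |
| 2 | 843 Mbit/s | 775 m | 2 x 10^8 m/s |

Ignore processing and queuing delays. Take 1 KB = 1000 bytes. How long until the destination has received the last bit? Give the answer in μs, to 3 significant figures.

L = 25600 bits.
Transmission delays (L/R per hop): 71.1111, 30.3677 μs; sum = 101.479 μs.
Propagation delays (d/s per hop): 7.30435, 3.875 μs; sum = 11.1793 μs.
End-to-end = 113 μs.

113 μs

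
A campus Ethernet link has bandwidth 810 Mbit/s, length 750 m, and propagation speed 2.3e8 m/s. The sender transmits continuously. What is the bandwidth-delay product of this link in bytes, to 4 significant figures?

Propagation delay = 750 / 2.3e+08 = 3.26087e-06 s.
BDP = R × t_prop = 810000000 × 3.26087e-06 = 2641.3 bits.
In bytes: 2641.3/8 = 330.2 bytes.

330.2 bytes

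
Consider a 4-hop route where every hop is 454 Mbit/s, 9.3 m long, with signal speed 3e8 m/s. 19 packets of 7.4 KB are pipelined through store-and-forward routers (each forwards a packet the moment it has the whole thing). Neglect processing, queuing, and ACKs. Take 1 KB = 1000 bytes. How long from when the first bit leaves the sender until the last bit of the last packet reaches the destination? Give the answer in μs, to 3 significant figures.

Per-hop transmission t_tx = L/R = 59200/454000000 = 130.396 μs.
Per-hop propagation t_prop = 9.3/300000000 = 0.031 μs.
Pipeline fill: first packet needs 4·t_tx to clear all hops; remaining 18 packets each add one t_tx.
Total = (4+19-1)·t_tx + 4·t_prop = 22·130.396 + 4·0.031 = 2870 μs.

2870 μs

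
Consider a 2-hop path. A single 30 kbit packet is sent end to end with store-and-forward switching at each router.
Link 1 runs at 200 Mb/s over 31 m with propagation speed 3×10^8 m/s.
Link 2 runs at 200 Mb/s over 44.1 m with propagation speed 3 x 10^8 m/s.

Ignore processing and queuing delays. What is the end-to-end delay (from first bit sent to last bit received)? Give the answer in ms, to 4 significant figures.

0.3003 ms

L = 30000 bits.
Transmission delay per hop = L/R = 30000/200000000 = 0.15 ms; 2 hops → 0.3 ms.
Propagation delays (d/s per hop): 0.000103333, 0.000147 ms; sum = 0.000250333 ms.
End-to-end = 0.3003 ms.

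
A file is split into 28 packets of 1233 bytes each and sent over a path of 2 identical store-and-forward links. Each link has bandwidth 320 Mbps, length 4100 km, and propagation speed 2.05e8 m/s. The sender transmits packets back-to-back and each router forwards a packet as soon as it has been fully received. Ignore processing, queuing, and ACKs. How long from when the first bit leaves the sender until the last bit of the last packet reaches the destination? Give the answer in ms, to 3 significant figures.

40.9 ms

Per-hop transmission t_tx = L/R = 9864/320000000 = 0.030825 ms.
Per-hop propagation t_prop = 4100000/2.05e+08 = 20 ms.
Pipeline fill: first packet needs 2·t_tx to clear all hops; remaining 27 packets each add one t_tx.
Total = (2+28-1)·t_tx + 2·t_prop = 29·0.030825 + 2·20 = 40.9 ms.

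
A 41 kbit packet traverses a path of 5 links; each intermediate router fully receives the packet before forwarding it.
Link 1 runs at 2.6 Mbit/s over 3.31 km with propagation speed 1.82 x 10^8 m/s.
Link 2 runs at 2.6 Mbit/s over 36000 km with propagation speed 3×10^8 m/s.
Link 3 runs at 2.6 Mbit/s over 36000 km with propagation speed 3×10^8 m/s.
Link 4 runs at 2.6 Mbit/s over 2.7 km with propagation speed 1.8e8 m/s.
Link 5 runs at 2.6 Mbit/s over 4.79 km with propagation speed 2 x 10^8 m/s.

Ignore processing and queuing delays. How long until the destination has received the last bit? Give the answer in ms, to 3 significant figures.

319 ms

L = 41000 bits.
Transmission delay per hop = L/R = 41000/2600000 = 15.7692 ms; 5 hops → 78.8462 ms.
Propagation delays (d/s per hop): 0.0181868, 120, 120, 0.015, 0.02395 ms; sum = 240.057 ms.
End-to-end = 319 ms.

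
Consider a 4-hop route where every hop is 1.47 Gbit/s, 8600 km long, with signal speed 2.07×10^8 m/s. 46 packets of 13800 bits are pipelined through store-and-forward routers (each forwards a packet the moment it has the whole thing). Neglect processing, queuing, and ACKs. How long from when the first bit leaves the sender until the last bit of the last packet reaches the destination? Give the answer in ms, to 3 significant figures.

167 ms

Per-hop transmission t_tx = L/R = 13800/1470000000 = 0.00938776 ms.
Per-hop propagation t_prop = 8600000/2.07e+08 = 41.5459 ms.
Pipeline fill: first packet needs 4·t_tx to clear all hops; remaining 45 packets each add one t_tx.
Total = (4+46-1)·t_tx + 4·t_prop = 49·0.00938776 + 4·41.5459 = 167 ms.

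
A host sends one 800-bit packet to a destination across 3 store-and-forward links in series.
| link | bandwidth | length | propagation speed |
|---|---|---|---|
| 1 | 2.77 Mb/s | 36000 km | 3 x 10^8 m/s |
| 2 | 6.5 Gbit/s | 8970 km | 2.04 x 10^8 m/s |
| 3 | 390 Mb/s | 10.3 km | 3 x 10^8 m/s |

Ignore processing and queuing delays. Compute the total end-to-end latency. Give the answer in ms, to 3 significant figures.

Transmission delays (L/R per hop): 0.288809, 0.000123077, 0.00205128 ms; sum = 0.290983 ms.
Propagation delays (d/s per hop): 120, 43.9706, 0.0343333 ms; sum = 164.005 ms.
End-to-end = 164 ms.

164 ms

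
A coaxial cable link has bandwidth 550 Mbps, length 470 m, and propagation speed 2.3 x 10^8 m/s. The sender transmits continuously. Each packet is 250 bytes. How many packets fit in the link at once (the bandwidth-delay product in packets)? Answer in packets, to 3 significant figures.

Propagation delay = 470 / 2.3e+08 = 2.04348e-06 s.
BDP = R × t_prop = 550000000 × 2.04348e-06 = 1123.91 bits.
In packets of 2000 bits: 0.562 packets.

0.562 packets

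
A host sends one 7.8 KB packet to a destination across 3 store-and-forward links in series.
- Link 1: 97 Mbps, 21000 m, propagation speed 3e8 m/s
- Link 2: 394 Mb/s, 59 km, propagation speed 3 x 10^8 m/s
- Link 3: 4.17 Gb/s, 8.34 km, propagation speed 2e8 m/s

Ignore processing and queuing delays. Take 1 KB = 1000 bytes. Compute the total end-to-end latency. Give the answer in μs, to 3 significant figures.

L = 62400 bits.
Transmission delays (L/R per hop): 643.299, 158.376, 14.964 μs; sum = 816.639 μs.
Propagation delays (d/s per hop): 70, 196.667, 41.7 μs; sum = 308.367 μs.
End-to-end = 1130 μs.

1130 μs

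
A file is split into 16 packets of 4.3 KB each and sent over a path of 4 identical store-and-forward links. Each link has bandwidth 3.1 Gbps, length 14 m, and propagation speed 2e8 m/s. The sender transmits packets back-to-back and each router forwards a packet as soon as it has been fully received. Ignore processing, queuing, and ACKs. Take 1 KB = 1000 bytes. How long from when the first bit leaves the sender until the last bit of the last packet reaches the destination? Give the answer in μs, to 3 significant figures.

Per-hop transmission t_tx = L/R = 34400/3100000000 = 11.0968 μs.
Per-hop propagation t_prop = 14/200000000 = 0.07 μs.
Pipeline fill: first packet needs 4·t_tx to clear all hops; remaining 15 packets each add one t_tx.
Total = (4+16-1)·t_tx + 4·t_prop = 19·11.0968 + 4·0.07 = 211 μs.

211 μs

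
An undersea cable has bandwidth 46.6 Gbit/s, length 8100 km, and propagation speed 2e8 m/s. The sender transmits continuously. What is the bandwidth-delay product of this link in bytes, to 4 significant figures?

Propagation delay = 8100000 / 200000000 = 0.0405 s.
BDP = R × t_prop = 46600000000 × 0.0405 = 1887300000 bits.
In bytes: 1887300000/8 = 235900000 bytes.

235900000 bytes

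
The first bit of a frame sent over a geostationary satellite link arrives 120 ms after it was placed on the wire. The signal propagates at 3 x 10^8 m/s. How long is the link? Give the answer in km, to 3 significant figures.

d = s × t_prop = 300000000 × 0.12 = 36000 km.

36000 km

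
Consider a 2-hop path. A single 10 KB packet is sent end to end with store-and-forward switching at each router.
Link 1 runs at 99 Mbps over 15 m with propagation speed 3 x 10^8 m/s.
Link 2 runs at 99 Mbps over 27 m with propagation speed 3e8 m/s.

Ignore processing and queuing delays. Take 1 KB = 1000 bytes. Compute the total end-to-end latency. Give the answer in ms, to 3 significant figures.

1.62 ms

L = 80000 bits.
Transmission delay per hop = L/R = 80000/99000000 = 0.808081 ms; 2 hops → 1.61616 ms.
Propagation delays (d/s per hop): 5e-05, 9e-05 ms; sum = 0.00014 ms.
End-to-end = 1.62 ms.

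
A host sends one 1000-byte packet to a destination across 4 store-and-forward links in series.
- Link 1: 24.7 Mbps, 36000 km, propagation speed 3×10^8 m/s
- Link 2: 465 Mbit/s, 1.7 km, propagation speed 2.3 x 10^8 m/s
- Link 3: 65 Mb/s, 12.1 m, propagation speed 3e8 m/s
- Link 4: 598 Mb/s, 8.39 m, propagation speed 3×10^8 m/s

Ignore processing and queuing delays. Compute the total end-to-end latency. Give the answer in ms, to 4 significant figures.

120.5 ms

L = 1000 × 8 = 8000 bits.
Transmission delays (L/R per hop): 0.323887, 0.0172043, 0.123077, 0.0133779 ms; sum = 0.477546 ms.
Propagation delays (d/s per hop): 120, 0.0073913, 4.03333e-05, 2.79667e-05 ms; sum = 120.007 ms.
End-to-end = 120.5 ms.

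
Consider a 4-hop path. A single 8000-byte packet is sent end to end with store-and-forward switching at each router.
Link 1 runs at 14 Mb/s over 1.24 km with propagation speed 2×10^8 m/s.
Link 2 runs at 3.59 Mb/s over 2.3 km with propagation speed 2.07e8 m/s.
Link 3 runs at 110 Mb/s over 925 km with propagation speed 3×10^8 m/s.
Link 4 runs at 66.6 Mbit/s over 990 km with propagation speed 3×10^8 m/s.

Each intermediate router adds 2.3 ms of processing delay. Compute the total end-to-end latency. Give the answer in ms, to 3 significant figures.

L = 8000 × 8 = 64000 bits.
Transmission delays (L/R per hop): 4.57143, 17.8273, 0.581818, 0.960961 ms; sum = 23.9415 ms.
Propagation delays (d/s per hop): 0.0062, 0.0111111, 3.08333, 3.3 ms; sum = 6.40064 ms.
Processing at 3 router(s): 3 × 2.3 ms = 6.9 ms.
End-to-end = 37.2 ms.

37.2 ms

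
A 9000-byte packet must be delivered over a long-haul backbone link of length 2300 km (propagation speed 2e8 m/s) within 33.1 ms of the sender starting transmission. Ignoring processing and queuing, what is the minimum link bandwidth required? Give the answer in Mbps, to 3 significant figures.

L = 72000 bits.
Propagation delay = 2300000 / 200000000 = 11.5 ms.
Transmission budget = 33.1 − 11.5 = 21.6 ms.
R ≥ L / t_tx = 72000 bits / 0.0216 s = 3.33 Mbps.

3.33 Mbps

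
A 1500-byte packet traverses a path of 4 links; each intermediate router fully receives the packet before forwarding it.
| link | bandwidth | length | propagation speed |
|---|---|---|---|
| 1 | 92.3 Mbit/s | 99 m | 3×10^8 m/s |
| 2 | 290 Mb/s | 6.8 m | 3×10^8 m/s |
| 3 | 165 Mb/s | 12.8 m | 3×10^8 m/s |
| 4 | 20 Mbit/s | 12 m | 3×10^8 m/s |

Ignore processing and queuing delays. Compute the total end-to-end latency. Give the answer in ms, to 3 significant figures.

L = 1500 × 8 = 12000 bits.
Transmission delays (L/R per hop): 0.130011, 0.0413793, 0.0727273, 0.6 ms; sum = 0.844117 ms.
Propagation delays (d/s per hop): 0.00033, 2.26667e-05, 4.26667e-05, 4e-05 ms; sum = 0.000435333 ms.
End-to-end = 0.845 ms.

0.845 ms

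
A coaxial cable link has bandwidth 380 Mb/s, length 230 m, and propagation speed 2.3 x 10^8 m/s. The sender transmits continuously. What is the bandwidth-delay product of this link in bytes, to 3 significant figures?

Propagation delay = 230 / 2.3e+08 = 1e-06 s.
BDP = R × t_prop = 380000000 × 1e-06 = 380 bits.
In bytes: 380/8 = 47.5 bytes.

47.5 bytes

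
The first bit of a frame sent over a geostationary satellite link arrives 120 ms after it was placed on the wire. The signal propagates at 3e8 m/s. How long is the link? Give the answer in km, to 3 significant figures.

d = s × t_prop = 300000000 × 0.12 = 36000 km.

36000 km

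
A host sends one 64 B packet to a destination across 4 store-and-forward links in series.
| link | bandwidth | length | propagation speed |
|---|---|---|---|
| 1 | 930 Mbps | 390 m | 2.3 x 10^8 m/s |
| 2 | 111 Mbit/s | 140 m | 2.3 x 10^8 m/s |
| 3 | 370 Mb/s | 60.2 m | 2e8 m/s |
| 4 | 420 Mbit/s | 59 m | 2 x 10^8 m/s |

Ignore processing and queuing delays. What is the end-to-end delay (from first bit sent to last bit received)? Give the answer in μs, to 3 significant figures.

L = 64 × 8 = 512 bits.
Transmission delays (L/R per hop): 0.550538, 4.61261, 1.38378, 1.21905 μs; sum = 7.76598 μs.
Propagation delays (d/s per hop): 1.69565, 0.608696, 0.301, 0.295 μs; sum = 2.90035 μs.
End-to-end = 10.7 μs.

10.7 μs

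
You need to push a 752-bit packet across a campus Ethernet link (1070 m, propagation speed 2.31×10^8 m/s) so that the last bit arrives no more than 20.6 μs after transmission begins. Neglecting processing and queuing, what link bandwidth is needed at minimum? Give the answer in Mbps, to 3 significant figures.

47.1 Mbps

Propagation delay = 1070 / 231000000 = 4.63203 μs.
Transmission budget = 20.6 − 4.63203 = 15.968 μs.
R ≥ L / t_tx = 752 bits / 1.5968e-05 s = 47.1 Mbps.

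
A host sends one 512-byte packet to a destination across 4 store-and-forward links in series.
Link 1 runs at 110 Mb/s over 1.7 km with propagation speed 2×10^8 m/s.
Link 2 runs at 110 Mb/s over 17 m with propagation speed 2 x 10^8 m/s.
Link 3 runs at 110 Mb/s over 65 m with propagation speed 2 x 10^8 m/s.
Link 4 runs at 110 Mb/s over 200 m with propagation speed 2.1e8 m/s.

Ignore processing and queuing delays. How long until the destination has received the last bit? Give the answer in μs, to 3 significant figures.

L = 512 × 8 = 4096 bits.
Transmission delay per hop = L/R = 4096/110000000 = 37.2364 μs; 4 hops → 148.945 μs.
Propagation delays (d/s per hop): 8.5, 0.085, 0.325, 0.952381 μs; sum = 9.86238 μs.
End-to-end = 159 μs.

159 μs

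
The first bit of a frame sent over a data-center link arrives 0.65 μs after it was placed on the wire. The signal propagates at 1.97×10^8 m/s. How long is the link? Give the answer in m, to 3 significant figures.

128 m

d = s × t_prop = 197000000 × 6.5e-07 = 128 m.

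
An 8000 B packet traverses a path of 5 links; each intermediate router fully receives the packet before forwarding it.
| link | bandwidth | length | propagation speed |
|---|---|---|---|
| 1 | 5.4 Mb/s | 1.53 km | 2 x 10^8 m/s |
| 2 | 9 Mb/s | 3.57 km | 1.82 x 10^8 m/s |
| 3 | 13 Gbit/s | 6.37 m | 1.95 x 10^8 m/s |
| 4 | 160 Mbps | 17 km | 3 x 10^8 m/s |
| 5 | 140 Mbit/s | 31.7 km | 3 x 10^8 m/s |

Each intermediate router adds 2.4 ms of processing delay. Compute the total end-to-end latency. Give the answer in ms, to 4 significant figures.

L = 8000 × 8 = 64000 bits.
Transmission delays (L/R per hop): 11.8519, 7.11111, 0.00492308, 0.4, 0.457143 ms; sum = 19.825 ms.
Propagation delays (d/s per hop): 0.00765, 0.0196154, 3.26667e-05, 0.0566667, 0.105667 ms; sum = 0.189631 ms.
Processing at 4 router(s): 4 × 2.4 ms = 9.6 ms.
End-to-end = 29.61 ms.

29.61 ms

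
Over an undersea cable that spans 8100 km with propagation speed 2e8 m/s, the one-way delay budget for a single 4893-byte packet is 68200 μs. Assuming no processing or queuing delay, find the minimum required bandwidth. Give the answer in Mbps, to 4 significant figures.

1.413 Mbps

L = 39144 bits.
Propagation delay = 8100000 / 200000000 = 40500 μs.
Transmission budget = 68200 − 40500 = 27700 μs.
R ≥ L / t_tx = 39144 bits / 0.0277 s = 1.413 Mbps.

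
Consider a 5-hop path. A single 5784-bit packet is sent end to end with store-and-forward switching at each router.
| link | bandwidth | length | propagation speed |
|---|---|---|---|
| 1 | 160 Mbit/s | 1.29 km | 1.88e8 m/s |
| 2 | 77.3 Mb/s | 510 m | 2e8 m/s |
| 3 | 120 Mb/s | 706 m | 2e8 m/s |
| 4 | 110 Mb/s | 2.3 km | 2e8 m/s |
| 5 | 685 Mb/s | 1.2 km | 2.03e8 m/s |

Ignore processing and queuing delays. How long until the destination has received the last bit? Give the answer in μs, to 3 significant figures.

251 μs

Transmission delays (L/R per hop): 36.15, 74.8254, 48.2, 52.5818, 8.4438 μs; sum = 220.201 μs.
Propagation delays (d/s per hop): 6.8617, 2.55, 3.53, 11.5, 5.91133 μs; sum = 30.353 μs.
End-to-end = 251 μs.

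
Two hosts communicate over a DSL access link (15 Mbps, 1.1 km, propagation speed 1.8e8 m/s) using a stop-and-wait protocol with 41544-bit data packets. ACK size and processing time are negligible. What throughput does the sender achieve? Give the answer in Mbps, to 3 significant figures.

14.9 Mbps

t_tx = L/R = 41544/15000000 = 0.0027696 s.
t_prop = 1100/180000000 = 6.11111e-06 s; RTT = 1.22222e-05 s.
Cycle = t_tx + RTT = 0.00278182 s.
Throughput = L / cycle = 41544 / 0.00278182 = 14.9 Mbps.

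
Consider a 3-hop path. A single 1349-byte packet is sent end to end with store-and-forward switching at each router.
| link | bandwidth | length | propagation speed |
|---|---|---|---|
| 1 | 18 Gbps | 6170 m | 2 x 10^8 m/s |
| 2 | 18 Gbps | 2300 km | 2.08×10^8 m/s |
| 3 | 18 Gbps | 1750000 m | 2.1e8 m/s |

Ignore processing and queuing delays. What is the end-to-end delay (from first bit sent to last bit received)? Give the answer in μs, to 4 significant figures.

L = 1349 × 8 = 10792 bits.
Transmission delay per hop = L/R = 10792/18000000000 = 0.599556 μs; 3 hops → 1.79867 μs.
Propagation delays (d/s per hop): 30.85, 11057.7, 8333.33 μs; sum = 19421.9 μs.
End-to-end = 19420 μs.

19420 μs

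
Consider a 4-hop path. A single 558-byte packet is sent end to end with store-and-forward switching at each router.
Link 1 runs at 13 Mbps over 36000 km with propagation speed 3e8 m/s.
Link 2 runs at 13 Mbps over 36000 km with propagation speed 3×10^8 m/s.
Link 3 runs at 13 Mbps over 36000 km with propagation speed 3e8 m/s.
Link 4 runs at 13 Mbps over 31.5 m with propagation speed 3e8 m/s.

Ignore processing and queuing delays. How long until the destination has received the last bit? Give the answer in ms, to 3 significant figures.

L = 558 × 8 = 4464 bits.
Transmission delay per hop = L/R = 4464/13000000 = 0.343385 ms; 4 hops → 1.37354 ms.
Propagation delays (d/s per hop): 120, 120, 120, 0.000105 ms; sum = 360 ms.
End-to-end = 361 ms.

361 ms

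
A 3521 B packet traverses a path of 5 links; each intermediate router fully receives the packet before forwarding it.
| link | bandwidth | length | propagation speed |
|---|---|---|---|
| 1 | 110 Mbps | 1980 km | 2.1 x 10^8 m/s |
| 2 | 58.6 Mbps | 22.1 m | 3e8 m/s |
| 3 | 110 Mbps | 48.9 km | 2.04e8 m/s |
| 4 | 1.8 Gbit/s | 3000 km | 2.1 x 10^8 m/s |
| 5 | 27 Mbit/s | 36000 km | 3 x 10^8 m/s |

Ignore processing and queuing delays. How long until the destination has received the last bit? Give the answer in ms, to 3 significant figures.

L = 3521 × 8 = 28168 bits.
Transmission delays (L/R per hop): 0.256073, 0.480683, 0.256073, 0.0156489, 1.04326 ms; sum = 2.05174 ms.
Propagation delays (d/s per hop): 9.42857, 7.36667e-05, 0.239706, 14.2857, 120 ms; sum = 143.954 ms.
End-to-end = 146 ms.

146 ms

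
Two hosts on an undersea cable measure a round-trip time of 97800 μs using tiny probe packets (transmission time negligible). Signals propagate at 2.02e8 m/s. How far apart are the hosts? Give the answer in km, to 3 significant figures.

One-way propagation = RTT/2 = 48900 μs.
d = s × t = 202000000 × 0.0489 = 9880 km.

9880 km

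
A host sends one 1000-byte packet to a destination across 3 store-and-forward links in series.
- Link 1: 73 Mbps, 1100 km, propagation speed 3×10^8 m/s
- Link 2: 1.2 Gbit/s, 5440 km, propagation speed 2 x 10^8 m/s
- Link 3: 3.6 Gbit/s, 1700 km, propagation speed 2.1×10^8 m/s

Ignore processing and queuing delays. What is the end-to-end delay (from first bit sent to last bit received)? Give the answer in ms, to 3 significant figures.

39.1 ms

L = 1000 × 8 = 8000 bits.
Transmission delays (L/R per hop): 0.109589, 0.00666667, 0.00222222 ms; sum = 0.118478 ms.
Propagation delays (d/s per hop): 3.66667, 27.2, 8.09524 ms; sum = 38.9619 ms.
End-to-end = 39.1 ms.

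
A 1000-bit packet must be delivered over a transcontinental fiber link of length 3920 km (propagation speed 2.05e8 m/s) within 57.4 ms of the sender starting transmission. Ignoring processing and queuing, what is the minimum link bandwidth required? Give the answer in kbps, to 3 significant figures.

Propagation delay = 3920000 / 2.05e+08 = 19.122 ms.
Transmission budget = 57.4 − 19.122 = 38.278 ms.
R ≥ L / t_tx = 1000 bits / 0.038278 s = 26.1 kbps.

26.1 kbps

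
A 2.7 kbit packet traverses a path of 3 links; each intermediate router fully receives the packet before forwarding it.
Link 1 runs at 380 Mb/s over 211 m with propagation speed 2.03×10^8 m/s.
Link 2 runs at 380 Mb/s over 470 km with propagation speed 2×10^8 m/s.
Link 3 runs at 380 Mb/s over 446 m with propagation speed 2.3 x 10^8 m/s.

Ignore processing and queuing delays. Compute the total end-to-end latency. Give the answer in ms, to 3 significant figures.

2.37 ms

L = 2700 bits.
Transmission delay per hop = L/R = 2700/380000000 = 0.00710526 ms; 3 hops → 0.0213158 ms.
Propagation delays (d/s per hop): 0.00103941, 2.35, 0.00193913 ms; sum = 2.35298 ms.
End-to-end = 2.37 ms.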